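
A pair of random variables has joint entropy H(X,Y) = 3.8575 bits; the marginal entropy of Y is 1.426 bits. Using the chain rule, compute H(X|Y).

Chain rule: H(X,Y) = H(X|Y) + H(Y)
H(X|Y) = H(X,Y) - H(Y) = 3.8575 - 1.426 = 2.4315 bits


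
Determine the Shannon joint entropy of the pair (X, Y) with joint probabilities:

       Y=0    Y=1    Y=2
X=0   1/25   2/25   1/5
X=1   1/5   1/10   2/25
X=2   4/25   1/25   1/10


H(X,Y) = -Σ p(x,y) log₂ p(x,y)
  p(0,0)=1/25: -0.0400 × log₂(0.0400) = 0.1858
  p(0,1)=2/25: -0.0800 × log₂(0.0800) = 0.2915
  p(0,2)=1/5: -0.2000 × log₂(0.2000) = 0.4644
  p(1,0)=1/5: -0.2000 × log₂(0.2000) = 0.4644
  p(1,1)=1/10: -0.1000 × log₂(0.1000) = 0.3322
  p(1,2)=2/25: -0.0800 × log₂(0.0800) = 0.2915
  p(2,0)=4/25: -0.1600 × log₂(0.1600) = 0.4230
  p(2,1)=1/25: -0.0400 × log₂(0.0400) = 0.1858
  p(2,2)=1/10: -0.1000 × log₂(0.1000) = 0.3322
H(X,Y) = 2.9707 bits


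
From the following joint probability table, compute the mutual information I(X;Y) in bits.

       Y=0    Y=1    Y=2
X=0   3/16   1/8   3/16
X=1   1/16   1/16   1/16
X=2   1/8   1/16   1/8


H(X) = 1.4772, H(Y) = 1.5613, H(X,Y) = 3.0306
I(X;Y) = H(X) + H(Y) - H(X,Y) = 0.0079 bits


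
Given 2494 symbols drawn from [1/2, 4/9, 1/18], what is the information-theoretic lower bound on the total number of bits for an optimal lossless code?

Entropy H = 1.2516 bits/symbol
Minimum bits = H × n = 1.2516 × 2494
= 3121.56 bits


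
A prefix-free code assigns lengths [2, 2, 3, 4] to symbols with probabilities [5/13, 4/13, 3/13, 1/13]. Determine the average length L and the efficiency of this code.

Average length L = Σ p_i × l_i = 2.3846 bits
Entropy H = 1.8262 bits
Efficiency η = H/L × 100% = 76.58%


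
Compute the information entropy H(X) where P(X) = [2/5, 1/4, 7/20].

H(X) = -Σ p(x) log₂ p(x)
  -2/5 × log₂(2/5) = 0.5288
  -1/4 × log₂(1/4) = 0.5000
  -7/20 × log₂(7/20) = 0.5301
H(X) = 1.5589 bits


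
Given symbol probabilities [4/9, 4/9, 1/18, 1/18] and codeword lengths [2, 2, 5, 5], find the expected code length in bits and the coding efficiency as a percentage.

Average length L = Σ p_i × l_i = 2.3333 bits
Entropy H = 1.5033 bits
Efficiency η = H/L × 100% = 64.43%


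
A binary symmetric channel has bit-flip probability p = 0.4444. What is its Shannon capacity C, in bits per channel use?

For BSC with error probability p:
C = 1 - H(p) where H(p) is binary entropy
H(0.4444) = -0.4444 × log₂(0.4444) - 0.5556 × log₂(0.5556)
H(p) = 0.9911
C = 1 - 0.9911 = 0.0089 bits/use


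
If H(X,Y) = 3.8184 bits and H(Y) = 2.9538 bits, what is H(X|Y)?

Chain rule: H(X,Y) = H(X|Y) + H(Y)
H(X|Y) = H(X,Y) - H(Y) = 3.8184 - 2.9538 = 0.8646 bits


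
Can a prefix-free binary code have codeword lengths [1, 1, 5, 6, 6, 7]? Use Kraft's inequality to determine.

Kraft inequality: Σ 2^(-l_i) ≤ 1 for prefix-free code
Calculating: 2^(-1) + 2^(-1) + 2^(-5) + 2^(-6) + 2^(-6) + 2^(-7)
= 0.5 + 0.5 + 0.03125 + 0.015625 + 0.015625 + 0.0078125
= 1.0703
Since 1.0703 > 1, prefix-free code does not exist


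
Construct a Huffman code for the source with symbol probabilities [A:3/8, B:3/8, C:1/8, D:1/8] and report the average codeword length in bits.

Huffman tree construction:
Combine smallest probabilities repeatedly
Resulting codes:
  A: 11 (length 2)
  B: 0 (length 1)
  C: 100 (length 3)
  D: 101 (length 3)
Average length = Σ p(s) × length(s) = 1.8750 bits


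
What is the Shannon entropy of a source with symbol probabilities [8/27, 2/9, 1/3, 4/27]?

H(X) = -Σ p(x) log₂ p(x)
  -8/27 × log₂(8/27) = 0.5200
  -2/9 × log₂(2/9) = 0.4822
  -1/3 × log₂(1/3) = 0.5283
  -4/27 × log₂(4/27) = 0.4081
H(X) = 1.9386 bits


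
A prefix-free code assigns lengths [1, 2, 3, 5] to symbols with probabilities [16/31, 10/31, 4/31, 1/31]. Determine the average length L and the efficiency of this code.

Average length L = Σ p_i × l_i = 1.7097 bits
Entropy H = 1.5600 bits
Efficiency η = H/L × 100% = 91.25%


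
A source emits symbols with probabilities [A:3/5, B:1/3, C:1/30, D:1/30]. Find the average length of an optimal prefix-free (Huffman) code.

Huffman tree construction:
Combine smallest probabilities repeatedly
Resulting codes:
  A: 1 (length 1)
  B: 01 (length 2)
  C: 000 (length 3)
  D: 001 (length 3)
Average length = Σ p(s) × length(s) = 1.4667 bits


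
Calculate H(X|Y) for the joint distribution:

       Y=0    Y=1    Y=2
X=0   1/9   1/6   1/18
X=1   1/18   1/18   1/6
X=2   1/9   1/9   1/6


H(X|Y) = Σ_y p(y) H(X|Y=y)
  p(Y=0) = 5/18, H(X|Y=0) = 1.5219
  p(Y=1) = 1/3, H(X|Y=1) = 1.4591
  p(Y=2) = 7/18, H(X|Y=2) = 1.4488
H(X|Y) = 0.2778×1.5219 + 0.3333×1.4591 + 0.3889×1.4488 = 1.4726 bits


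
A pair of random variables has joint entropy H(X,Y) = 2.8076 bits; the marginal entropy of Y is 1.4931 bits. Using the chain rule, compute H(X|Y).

Chain rule: H(X,Y) = H(X|Y) + H(Y)
H(X|Y) = H(X,Y) - H(Y) = 2.8076 - 1.4931 = 1.3145 bits


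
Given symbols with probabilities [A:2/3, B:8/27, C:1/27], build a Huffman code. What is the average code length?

Huffman tree construction:
Combine smallest probabilities repeatedly
Resulting codes:
  A: 1 (length 1)
  B: 01 (length 2)
  C: 00 (length 2)
Average length = Σ p(s) × length(s) = 1.3333 bits


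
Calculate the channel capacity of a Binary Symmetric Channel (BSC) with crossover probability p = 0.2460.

For BSC with error probability p:
C = 1 - H(p) where H(p) is binary entropy
H(0.2460) = -0.2460 × log₂(0.2460) - 0.7540 × log₂(0.7540)
H(p) = 0.8049
C = 1 - 0.8049 = 0.1951 bits/use


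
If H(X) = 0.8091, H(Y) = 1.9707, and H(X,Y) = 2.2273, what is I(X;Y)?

I(X;Y) = H(X) + H(Y) - H(X,Y)
I(X;Y) = 0.8091 + 1.9707 - 2.2273 = 0.5525 bits


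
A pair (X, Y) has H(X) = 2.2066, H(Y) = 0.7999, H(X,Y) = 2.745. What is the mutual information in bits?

I(X;Y) = H(X) + H(Y) - H(X,Y)
I(X;Y) = 2.2066 + 0.7999 - 2.745 = 0.2615 bits


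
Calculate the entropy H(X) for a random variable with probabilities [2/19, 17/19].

H(X) = -Σ p(x) log₂ p(x)
  -2/19 × log₂(2/19) = 0.3419
  -17/19 × log₂(17/19) = 0.1436
H(X) = 0.4855 bits


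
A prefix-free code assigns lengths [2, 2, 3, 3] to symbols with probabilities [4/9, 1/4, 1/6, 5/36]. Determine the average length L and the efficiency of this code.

Average length L = Σ p_i × l_i = 2.3056 bits
Entropy H = 1.8463 bits
Efficiency η = H/L × 100% = 80.08%


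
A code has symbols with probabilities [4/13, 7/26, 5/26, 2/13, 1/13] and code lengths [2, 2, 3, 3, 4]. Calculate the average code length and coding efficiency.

Average length L = Σ p_i × l_i = 2.5000 bits
Entropy H = 2.1904 bits
Efficiency η = H/L × 100% = 87.62%


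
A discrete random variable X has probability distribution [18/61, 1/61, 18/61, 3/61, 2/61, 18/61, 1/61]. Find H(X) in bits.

H(X) = -Σ p(x) log₂ p(x)
  -18/61 × log₂(18/61) = 0.5196
  -1/61 × log₂(1/61) = 0.0972
  -18/61 × log₂(18/61) = 0.5196
  -3/61 × log₂(3/61) = 0.2137
  -2/61 × log₂(2/61) = 0.1617
  -18/61 × log₂(18/61) = 0.5196
  -1/61 × log₂(1/61) = 0.0972
H(X) = 2.1286 bits


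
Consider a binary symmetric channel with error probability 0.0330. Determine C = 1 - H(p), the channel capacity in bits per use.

For BSC with error probability p:
C = 1 - H(p) where H(p) is binary entropy
H(0.0330) = -0.0330 × log₂(0.0330) - 0.9670 × log₂(0.9670)
H(p) = 0.2092
C = 1 - 0.2092 = 0.7908 bits/use


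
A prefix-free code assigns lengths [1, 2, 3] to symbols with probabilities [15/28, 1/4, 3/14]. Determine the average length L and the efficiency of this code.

Average length L = Σ p_i × l_i = 1.6786 bits
Entropy H = 1.4586 bits
Efficiency η = H/L × 100% = 86.90%


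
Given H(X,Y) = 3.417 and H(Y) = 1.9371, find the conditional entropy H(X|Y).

Chain rule: H(X,Y) = H(X|Y) + H(Y)
H(X|Y) = H(X,Y) - H(Y) = 3.417 - 1.9371 = 1.4799 bits


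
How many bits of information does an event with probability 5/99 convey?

Information content I(x) = -log₂(p(x))
I = -log₂(5/99) = -log₂(0.0505)
I = 4.3074 bits


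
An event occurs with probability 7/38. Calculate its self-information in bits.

Information content I(x) = -log₂(p(x))
I = -log₂(7/38) = -log₂(0.1842)
I = 2.4406 bits


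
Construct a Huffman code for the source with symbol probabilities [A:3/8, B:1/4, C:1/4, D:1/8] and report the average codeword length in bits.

Huffman tree construction:
Combine smallest probabilities repeatedly
Resulting codes:
  A: 11 (length 2)
  B: 01 (length 2)
  C: 10 (length 2)
  D: 00 (length 2)
Average length = Σ p(s) × length(s) = 2.0000 bits


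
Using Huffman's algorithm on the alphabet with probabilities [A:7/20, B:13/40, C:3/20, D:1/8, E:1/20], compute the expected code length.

Huffman tree construction:
Combine smallest probabilities repeatedly
Resulting codes:
  A: 0 (length 1)
  B: 10 (length 2)
  C: 110 (length 3)
  D: 1111 (length 4)
  E: 1110 (length 4)
Average length = Σ p(s) × length(s) = 2.1500 bits


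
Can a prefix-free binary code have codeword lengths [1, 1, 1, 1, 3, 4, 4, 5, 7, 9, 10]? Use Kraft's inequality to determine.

Kraft inequality: Σ 2^(-l_i) ≤ 1 for prefix-free code
Calculating: 2^(-1) + 2^(-1) + 2^(-1) + 2^(-1) + 2^(-3) + 2^(-4) + 2^(-4) + 2^(-5) + 2^(-7) + 2^(-9) + 2^(-10)
= 0.5 + 0.5 + 0.5 + 0.5 + 0.125 + 0.0625 + 0.0625 + 0.03125 + 0.0078125 + 0.001953125 + 0.0009765625
= 2.2920
Since 2.2920 > 1, prefix-free code does not exist


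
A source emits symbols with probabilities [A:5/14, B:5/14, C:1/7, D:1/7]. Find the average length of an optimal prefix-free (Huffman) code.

Huffman tree construction:
Combine smallest probabilities repeatedly
Resulting codes:
  A: 11 (length 2)
  B: 0 (length 1)
  C: 100 (length 3)
  D: 101 (length 3)
Average length = Σ p(s) × length(s) = 1.9286 bits


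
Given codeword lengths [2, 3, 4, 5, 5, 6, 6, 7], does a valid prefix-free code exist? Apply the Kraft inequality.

Kraft inequality: Σ 2^(-l_i) ≤ 1 for prefix-free code
Calculating: 2^(-2) + 2^(-3) + 2^(-4) + 2^(-5) + 2^(-5) + 2^(-6) + 2^(-6) + 2^(-7)
= 0.25 + 0.125 + 0.0625 + 0.03125 + 0.03125 + 0.015625 + 0.015625 + 0.0078125
= 0.5391
Since 0.5391 ≤ 1, prefix-free code exists


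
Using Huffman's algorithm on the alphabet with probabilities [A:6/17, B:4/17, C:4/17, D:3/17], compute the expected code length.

Huffman tree construction:
Combine smallest probabilities repeatedly
Resulting codes:
  A: 11 (length 2)
  B: 01 (length 2)
  C: 10 (length 2)
  D: 00 (length 2)
Average length = Σ p(s) × length(s) = 2.0000 bits


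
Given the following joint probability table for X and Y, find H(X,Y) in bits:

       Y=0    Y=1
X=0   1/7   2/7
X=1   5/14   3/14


H(X,Y) = -Σ p(x,y) log₂ p(x,y)
  p(0,0)=1/7: -0.1429 × log₂(0.1429) = 0.4011
  p(0,1)=2/7: -0.2857 × log₂(0.2857) = 0.5164
  p(1,0)=5/14: -0.3571 × log₂(0.3571) = 0.5305
  p(1,1)=3/14: -0.2143 × log₂(0.2143) = 0.4762
H(X,Y) = 1.9242 bits


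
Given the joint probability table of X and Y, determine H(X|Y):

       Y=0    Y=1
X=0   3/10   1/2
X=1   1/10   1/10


H(X|Y) = Σ_y p(y) H(X|Y=y)
  p(Y=0) = 2/5, H(X|Y=0) = 0.8113
  p(Y=1) = 3/5, H(X|Y=1) = 0.6500
H(X|Y) = 0.4000×0.8113 + 0.6000×0.6500 = 0.7145 bits


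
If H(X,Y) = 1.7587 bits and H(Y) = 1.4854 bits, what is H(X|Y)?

Chain rule: H(X,Y) = H(X|Y) + H(Y)
H(X|Y) = H(X,Y) - H(Y) = 1.7587 - 1.4854 = 0.2733 bits


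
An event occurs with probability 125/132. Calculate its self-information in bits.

Information content I(x) = -log₂(p(x))
I = -log₂(125/132) = -log₂(0.9470)
I = 0.0786 bits


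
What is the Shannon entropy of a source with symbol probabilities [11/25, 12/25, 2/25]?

H(X) = -Σ p(x) log₂ p(x)
  -11/25 × log₂(11/25) = 0.5211
  -12/25 × log₂(12/25) = 0.5083
  -2/25 × log₂(2/25) = 0.2915
H(X) = 1.3209 bits


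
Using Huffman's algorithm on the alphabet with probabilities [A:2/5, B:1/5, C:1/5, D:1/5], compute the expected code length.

Huffman tree construction:
Combine smallest probabilities repeatedly
Resulting codes:
  A: 11 (length 2)
  B: 00 (length 2)
  C: 01 (length 2)
  D: 10 (length 2)
Average length = Σ p(s) × length(s) = 2.0000 bits


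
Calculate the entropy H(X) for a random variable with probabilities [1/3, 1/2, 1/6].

H(X) = -Σ p(x) log₂ p(x)
  -1/3 × log₂(1/3) = 0.5283
  -1/2 × log₂(1/2) = 0.5000
  -1/6 × log₂(1/6) = 0.4308
H(X) = 1.4591 bits


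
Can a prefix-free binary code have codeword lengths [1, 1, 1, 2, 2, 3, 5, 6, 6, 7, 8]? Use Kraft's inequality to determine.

Kraft inequality: Σ 2^(-l_i) ≤ 1 for prefix-free code
Calculating: 2^(-1) + 2^(-1) + 2^(-1) + 2^(-2) + 2^(-2) + 2^(-3) + 2^(-5) + 2^(-6) + 2^(-6) + 2^(-7) + 2^(-8)
= 0.5 + 0.5 + 0.5 + 0.25 + 0.25 + 0.125 + 0.03125 + 0.015625 + 0.015625 + 0.0078125 + 0.00390625
= 2.1992
Since 2.1992 > 1, prefix-free code does not exist


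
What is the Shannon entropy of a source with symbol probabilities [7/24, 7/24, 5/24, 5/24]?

H(X) = -Σ p(x) log₂ p(x)
  -7/24 × log₂(7/24) = 0.5185
  -7/24 × log₂(7/24) = 0.5185
  -5/24 × log₂(5/24) = 0.4715
  -5/24 × log₂(5/24) = 0.4715
H(X) = 1.9799 bits


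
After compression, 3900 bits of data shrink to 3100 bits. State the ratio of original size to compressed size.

Compression ratio = Original / Compressed
= 3900 / 3100 = 1.26:1


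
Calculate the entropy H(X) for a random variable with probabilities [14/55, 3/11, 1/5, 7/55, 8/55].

H(X) = -Σ p(x) log₂ p(x)
  -14/55 × log₂(14/55) = 0.5025
  -3/11 × log₂(3/11) = 0.5112
  -1/5 × log₂(1/5) = 0.4644
  -7/55 × log₂(7/55) = 0.3785
  -8/55 × log₂(8/55) = 0.4046
H(X) = 2.2611 bits


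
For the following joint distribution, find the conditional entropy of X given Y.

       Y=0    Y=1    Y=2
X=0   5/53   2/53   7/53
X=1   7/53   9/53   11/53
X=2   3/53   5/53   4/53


H(X|Y) = Σ_y p(y) H(X|Y=y)
  p(Y=0) = 15/53, H(X|Y=0) = 1.5058
  p(Y=1) = 16/53, H(X|Y=1) = 1.3663
  p(Y=2) = 22/53, H(X|Y=2) = 1.4728
H(X|Y) = 0.2830×1.5058 + 0.3019×1.3663 + 0.4151×1.4728 = 1.4500 bits


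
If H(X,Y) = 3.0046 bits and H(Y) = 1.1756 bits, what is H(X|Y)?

Chain rule: H(X,Y) = H(X|Y) + H(Y)
H(X|Y) = H(X,Y) - H(Y) = 3.0046 - 1.1756 = 1.829 bits


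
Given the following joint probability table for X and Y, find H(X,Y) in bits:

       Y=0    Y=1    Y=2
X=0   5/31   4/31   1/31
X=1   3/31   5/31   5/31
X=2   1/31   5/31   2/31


H(X,Y) = -Σ p(x,y) log₂ p(x,y)
  p(0,0)=5/31: -0.1613 × log₂(0.1613) = 0.4246
  p(0,1)=4/31: -0.1290 × log₂(0.1290) = 0.3812
  p(0,2)=1/31: -0.0323 × log₂(0.0323) = 0.1598
  p(1,0)=3/31: -0.0968 × log₂(0.0968) = 0.3261
  p(1,1)=5/31: -0.1613 × log₂(0.1613) = 0.4246
  p(1,2)=5/31: -0.1613 × log₂(0.1613) = 0.4246
  p(2,0)=1/31: -0.0323 × log₂(0.0323) = 0.1598
  p(2,1)=5/31: -0.1613 × log₂(0.1613) = 0.4246
  p(2,2)=2/31: -0.0645 × log₂(0.0645) = 0.2551
H(X,Y) = 2.9802 bits


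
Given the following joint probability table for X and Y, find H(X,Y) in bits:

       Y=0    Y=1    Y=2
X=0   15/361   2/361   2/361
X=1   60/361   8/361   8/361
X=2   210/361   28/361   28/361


H(X,Y) = -Σ p(x,y) log₂ p(x,y)
  p(0,0)=15/361: -0.0416 × log₂(0.0416) = 0.1907
  p(0,1)=2/361: -0.0055 × log₂(0.0055) = 0.0415
  p(0,2)=2/361: -0.0055 × log₂(0.0055) = 0.0415
  p(1,0)=60/361: -0.1662 × log₂(0.1662) = 0.4303
  p(1,1)=8/361: -0.0222 × log₂(0.0222) = 0.1218
  p(1,2)=8/361: -0.0222 × log₂(0.0222) = 0.1218
  p(2,0)=210/361: -0.5817 × log₂(0.5817) = 0.4547
  p(2,1)=28/361: -0.0776 × log₂(0.0776) = 0.2861
  p(2,2)=28/361: -0.0776 × log₂(0.0776) = 0.2861
H(X,Y) = 1.9745 bits


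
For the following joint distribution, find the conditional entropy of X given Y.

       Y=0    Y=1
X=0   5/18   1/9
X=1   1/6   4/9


H(X|Y) = Σ_y p(y) H(X|Y=y)
  p(Y=0) = 4/9, H(X|Y=0) = 0.9544
  p(Y=1) = 5/9, H(X|Y=1) = 0.7219
H(X|Y) = 0.4444×0.9544 + 0.5556×0.7219 = 0.8253 bits


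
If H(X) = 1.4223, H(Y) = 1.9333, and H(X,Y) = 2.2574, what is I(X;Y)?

I(X;Y) = H(X) + H(Y) - H(X,Y)
I(X;Y) = 1.4223 + 1.9333 - 2.2574 = 1.0982 bits


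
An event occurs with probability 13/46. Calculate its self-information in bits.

Information content I(x) = -log₂(p(x))
I = -log₂(13/46) = -log₂(0.2826)
I = 1.8231 bits


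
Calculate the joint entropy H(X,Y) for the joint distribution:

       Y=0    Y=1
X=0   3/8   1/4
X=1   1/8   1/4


H(X,Y) = -Σ p(x,y) log₂ p(x,y)
  p(0,0)=3/8: -0.3750 × log₂(0.3750) = 0.5306
  p(0,1)=1/4: -0.2500 × log₂(0.2500) = 0.5000
  p(1,0)=1/8: -0.1250 × log₂(0.1250) = 0.3750
  p(1,1)=1/4: -0.2500 × log₂(0.2500) = 0.5000
H(X,Y) = 1.9056 bits


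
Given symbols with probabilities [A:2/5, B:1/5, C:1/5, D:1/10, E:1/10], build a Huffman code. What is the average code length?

Huffman tree construction:
Combine smallest probabilities repeatedly
Resulting codes:
  A: 11 (length 2)
  B: 00 (length 2)
  C: 01 (length 2)
  D: 100 (length 3)
  E: 101 (length 3)
Average length = Σ p(s) × length(s) = 2.2000 bits


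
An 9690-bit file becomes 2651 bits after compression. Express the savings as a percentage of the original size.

Space savings = (1 - Compressed/Original) × 100%
= (1 - 2651/9690) × 100%
= 72.64%


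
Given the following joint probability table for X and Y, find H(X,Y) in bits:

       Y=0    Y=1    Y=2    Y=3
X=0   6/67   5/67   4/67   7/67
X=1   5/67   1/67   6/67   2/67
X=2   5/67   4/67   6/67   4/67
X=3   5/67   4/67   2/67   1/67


H(X,Y) = -Σ p(x,y) log₂ p(x,y)
  p(0,0)=6/67: -0.0896 × log₂(0.0896) = 0.3117
  p(0,1)=5/67: -0.0746 × log₂(0.0746) = 0.2794
  p(0,2)=4/67: -0.0597 × log₂(0.0597) = 0.2428
  p(0,3)=7/67: -0.1045 × log₂(0.1045) = 0.3405
  p(1,0)=5/67: -0.0746 × log₂(0.0746) = 0.2794
  p(1,1)=1/67: -0.0149 × log₂(0.0149) = 0.0905
  p(1,2)=6/67: -0.0896 × log₂(0.0896) = 0.3117
  p(1,3)=2/67: -0.0299 × log₂(0.0299) = 0.1512
  p(2,0)=5/67: -0.0746 × log₂(0.0746) = 0.2794
  p(2,1)=4/67: -0.0597 × log₂(0.0597) = 0.2428
  p(2,2)=6/67: -0.0896 × log₂(0.0896) = 0.3117
  p(2,3)=4/67: -0.0597 × log₂(0.0597) = 0.2428
  p(3,0)=5/67: -0.0746 × log₂(0.0746) = 0.2794
  p(3,1)=4/67: -0.0597 × log₂(0.0597) = 0.2428
  p(3,2)=2/67: -0.0299 × log₂(0.0299) = 0.1512
  p(3,3)=1/67: -0.0149 × log₂(0.0149) = 0.0905
H(X,Y) = 3.8479 bits


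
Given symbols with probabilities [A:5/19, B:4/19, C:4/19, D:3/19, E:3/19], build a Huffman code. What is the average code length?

Huffman tree construction:
Combine smallest probabilities repeatedly
Resulting codes:
  A: 10 (length 2)
  B: 00 (length 2)
  C: 01 (length 2)
  D: 110 (length 3)
  E: 111 (length 3)
Average length = Σ p(s) × length(s) = 2.3158 bits


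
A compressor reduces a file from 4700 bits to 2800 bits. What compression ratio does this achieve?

Compression ratio = Original / Compressed
= 4700 / 2800 = 1.68:1


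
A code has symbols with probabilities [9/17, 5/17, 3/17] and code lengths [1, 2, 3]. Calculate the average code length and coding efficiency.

Average length L = Σ p_i × l_i = 1.6471 bits
Entropy H = 1.4466 bits
Efficiency η = H/L × 100% = 87.83%


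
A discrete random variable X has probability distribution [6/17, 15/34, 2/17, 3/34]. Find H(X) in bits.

H(X) = -Σ p(x) log₂ p(x)
  -6/17 × log₂(6/17) = 0.5303
  -15/34 × log₂(15/34) = 0.5208
  -2/17 × log₂(2/17) = 0.3632
  -3/34 × log₂(3/34) = 0.3090
H(X) = 1.7234 bits


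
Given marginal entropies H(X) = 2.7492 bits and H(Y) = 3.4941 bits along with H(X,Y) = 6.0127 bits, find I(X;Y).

I(X;Y) = H(X) + H(Y) - H(X,Y)
I(X;Y) = 2.7492 + 3.4941 - 6.0127 = 0.2306 bits


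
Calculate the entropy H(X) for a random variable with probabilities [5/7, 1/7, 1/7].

H(X) = -Σ p(x) log₂ p(x)
  -5/7 × log₂(5/7) = 0.3467
  -1/7 × log₂(1/7) = 0.4011
  -1/7 × log₂(1/7) = 0.4011
H(X) = 1.1488 bits


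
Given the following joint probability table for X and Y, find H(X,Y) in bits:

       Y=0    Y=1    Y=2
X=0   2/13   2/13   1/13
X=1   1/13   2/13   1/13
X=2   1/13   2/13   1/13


H(X,Y) = -Σ p(x,y) log₂ p(x,y)
  p(0,0)=2/13: -0.1538 × log₂(0.1538) = 0.4155
  p(0,1)=2/13: -0.1538 × log₂(0.1538) = 0.4155
  p(0,2)=1/13: -0.0769 × log₂(0.0769) = 0.2846
  p(1,0)=1/13: -0.0769 × log₂(0.0769) = 0.2846
  p(1,1)=2/13: -0.1538 × log₂(0.1538) = 0.4155
  p(1,2)=1/13: -0.0769 × log₂(0.0769) = 0.2846
  p(2,0)=1/13: -0.0769 × log₂(0.0769) = 0.2846
  p(2,1)=2/13: -0.1538 × log₂(0.1538) = 0.4155
  p(2,2)=1/13: -0.0769 × log₂(0.0769) = 0.2846
H(X,Y) = 3.0851 bits


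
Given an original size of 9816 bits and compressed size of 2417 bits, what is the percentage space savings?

Space savings = (1 - Compressed/Original) × 100%
= (1 - 2417/9816) × 100%
= 75.38%


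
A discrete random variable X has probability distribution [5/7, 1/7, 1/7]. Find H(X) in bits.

H(X) = -Σ p(x) log₂ p(x)
  -5/7 × log₂(5/7) = 0.3467
  -1/7 × log₂(1/7) = 0.4011
  -1/7 × log₂(1/7) = 0.4011
H(X) = 1.1488 bits


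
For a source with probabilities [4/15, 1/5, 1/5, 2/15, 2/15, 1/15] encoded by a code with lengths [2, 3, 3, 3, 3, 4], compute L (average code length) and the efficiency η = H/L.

Average length L = Σ p_i × l_i = 2.8000 bits
Entropy H = 2.4729 bits
Efficiency η = H/L × 100% = 88.32%


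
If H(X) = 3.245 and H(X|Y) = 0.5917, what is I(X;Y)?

I(X;Y) = H(X) - H(X|Y)
I(X;Y) = 3.245 - 0.5917 = 2.6533 bits


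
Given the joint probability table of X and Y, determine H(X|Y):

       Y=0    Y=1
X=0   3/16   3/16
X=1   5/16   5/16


H(X|Y) = Σ_y p(y) H(X|Y=y)
  p(Y=0) = 1/2, H(X|Y=0) = 0.9544
  p(Y=1) = 1/2, H(X|Y=1) = 0.9544
H(X|Y) = 0.5000×0.9544 + 0.5000×0.9544 = 0.9544 bits


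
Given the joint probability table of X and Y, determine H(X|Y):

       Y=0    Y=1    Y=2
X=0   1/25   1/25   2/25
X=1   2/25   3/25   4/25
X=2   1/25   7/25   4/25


H(X|Y) = Σ_y p(y) H(X|Y=y)
  p(Y=0) = 4/25, H(X|Y=0) = 1.5000
  p(Y=1) = 11/25, H(X|Y=1) = 1.2407
  p(Y=2) = 2/5, H(X|Y=2) = 1.5219
H(X|Y) = 0.1600×1.5000 + 0.4400×1.2407 + 0.4000×1.5219 = 1.3947 bits


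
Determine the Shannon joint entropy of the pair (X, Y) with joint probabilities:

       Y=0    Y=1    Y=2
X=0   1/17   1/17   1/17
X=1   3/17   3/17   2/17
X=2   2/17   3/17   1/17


H(X,Y) = -Σ p(x,y) log₂ p(x,y)
  p(0,0)=1/17: -0.0588 × log₂(0.0588) = 0.2404
  p(0,1)=1/17: -0.0588 × log₂(0.0588) = 0.2404
  p(0,2)=1/17: -0.0588 × log₂(0.0588) = 0.2404
  p(1,0)=3/17: -0.1765 × log₂(0.1765) = 0.4416
  p(1,1)=3/17: -0.1765 × log₂(0.1765) = 0.4416
  p(1,2)=2/17: -0.1176 × log₂(0.1176) = 0.3632
  p(2,0)=2/17: -0.1176 × log₂(0.1176) = 0.3632
  p(2,1)=3/17: -0.1765 × log₂(0.1765) = 0.4416
  p(2,2)=1/17: -0.0588 × log₂(0.0588) = 0.2404
H(X,Y) = 3.0131 bits


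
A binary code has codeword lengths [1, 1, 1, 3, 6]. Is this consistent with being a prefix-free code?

Kraft inequality: Σ 2^(-l_i) ≤ 1 for prefix-free code
Calculating: 2^(-1) + 2^(-1) + 2^(-1) + 2^(-3) + 2^(-6)
= 0.5 + 0.5 + 0.5 + 0.125 + 0.015625
= 1.6406
Since 1.6406 > 1, prefix-free code does not exist


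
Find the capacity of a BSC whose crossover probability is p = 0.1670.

For BSC with error probability p:
C = 1 - H(p) where H(p) is binary entropy
H(0.1670) = -0.1670 × log₂(0.1670) - 0.8330 × log₂(0.8330)
H(p) = 0.6508
C = 1 - 0.6508 = 0.3492 bits/use


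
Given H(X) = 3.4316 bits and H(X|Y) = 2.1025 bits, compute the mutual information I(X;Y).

I(X;Y) = H(X) - H(X|Y)
I(X;Y) = 3.4316 - 2.1025 = 1.3291 bits


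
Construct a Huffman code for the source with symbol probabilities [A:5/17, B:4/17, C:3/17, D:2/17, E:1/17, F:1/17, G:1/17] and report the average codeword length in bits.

Huffman tree construction:
Combine smallest probabilities repeatedly
Resulting codes:
  A: 10 (length 2)
  B: 01 (length 2)
  C: 111 (length 3)
  D: 001 (length 3)
  E: 1100 (length 4)
  F: 1101 (length 4)
  G: 000 (length 3)
Average length = Σ p(s) × length(s) = 2.5882 bits


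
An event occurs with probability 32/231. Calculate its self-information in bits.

Information content I(x) = -log₂(p(x))
I = -log₂(32/231) = -log₂(0.1385)
I = 2.8517 bits


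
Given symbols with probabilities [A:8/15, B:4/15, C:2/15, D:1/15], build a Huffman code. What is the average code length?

Huffman tree construction:
Combine smallest probabilities repeatedly
Resulting codes:
  A: 1 (length 1)
  B: 01 (length 2)
  C: 001 (length 3)
  D: 000 (length 3)
Average length = Σ p(s) × length(s) = 1.6667 bits


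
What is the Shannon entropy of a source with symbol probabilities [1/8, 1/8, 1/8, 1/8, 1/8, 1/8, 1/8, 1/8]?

H(X) = -Σ p(x) log₂ p(x)
  -1/8 × log₂(1/8) = 0.3750
  -1/8 × log₂(1/8) = 0.3750
  -1/8 × log₂(1/8) = 0.3750
  -1/8 × log₂(1/8) = 0.3750
  -1/8 × log₂(1/8) = 0.3750
  -1/8 × log₂(1/8) = 0.3750
  -1/8 × log₂(1/8) = 0.3750
  -1/8 × log₂(1/8) = 0.3750
H(X) = 3.0000 bits


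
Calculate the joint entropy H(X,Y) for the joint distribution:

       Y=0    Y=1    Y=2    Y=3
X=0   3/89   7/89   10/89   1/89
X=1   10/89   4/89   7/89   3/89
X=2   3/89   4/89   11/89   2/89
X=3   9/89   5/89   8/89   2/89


H(X,Y) = -Σ p(x,y) log₂ p(x,y)
  p(0,0)=3/89: -0.0337 × log₂(0.0337) = 0.1649
  p(0,1)=7/89: -0.0787 × log₂(0.0787) = 0.2885
  p(0,2)=10/89: -0.1124 × log₂(0.1124) = 0.3544
  p(0,3)=1/89: -0.0112 × log₂(0.0112) = 0.0728
  p(1,0)=10/89: -0.1124 × log₂(0.1124) = 0.3544
  p(1,1)=4/89: -0.0449 × log₂(0.0449) = 0.2012
  p(1,2)=7/89: -0.0787 × log₂(0.0787) = 0.2885
  p(1,3)=3/89: -0.0337 × log₂(0.0337) = 0.1649
  p(2,0)=3/89: -0.0337 × log₂(0.0337) = 0.1649
  p(2,1)=4/89: -0.0449 × log₂(0.0449) = 0.2012
  p(2,2)=11/89: -0.1236 × log₂(0.1236) = 0.3728
  p(2,3)=2/89: -0.0225 × log₂(0.0225) = 0.1231
  p(3,0)=9/89: -0.1011 × log₂(0.1011) = 0.3343
  p(3,1)=5/89: -0.0562 × log₂(0.0562) = 0.2334
  p(3,2)=8/89: -0.0899 × log₂(0.0899) = 0.3124
  p(3,3)=2/89: -0.0225 × log₂(0.0225) = 0.1231
H(X,Y) = 3.7544 bits


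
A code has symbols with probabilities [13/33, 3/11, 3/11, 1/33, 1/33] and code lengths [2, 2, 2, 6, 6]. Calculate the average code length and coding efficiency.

Average length L = Σ p_i × l_i = 2.2424 bits
Entropy H = 1.8576 bits
Efficiency η = H/L × 100% = 82.84%


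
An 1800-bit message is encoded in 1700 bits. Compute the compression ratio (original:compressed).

Compression ratio = Original / Compressed
= 1800 / 1700 = 1.06:1


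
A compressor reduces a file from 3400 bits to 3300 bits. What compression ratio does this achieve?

Compression ratio = Original / Compressed
= 3400 / 3300 = 1.03:1


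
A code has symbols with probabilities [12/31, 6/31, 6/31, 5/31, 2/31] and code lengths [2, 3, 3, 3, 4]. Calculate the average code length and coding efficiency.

Average length L = Σ p_i × l_i = 2.6774 bits
Entropy H = 2.1268 bits
Efficiency η = H/L × 100% = 79.44%


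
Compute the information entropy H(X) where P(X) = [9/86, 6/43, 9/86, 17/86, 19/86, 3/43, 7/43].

H(X) = -Σ p(x) log₂ p(x)
  -9/86 × log₂(9/86) = 0.3408
  -6/43 × log₂(6/43) = 0.3965
  -9/86 × log₂(9/86) = 0.3408
  -17/86 × log₂(17/86) = 0.4623
  -19/86 × log₂(19/86) = 0.4813
  -3/43 × log₂(3/43) = 0.2680
  -7/43 × log₂(7/43) = 0.4263
H(X) = 2.7159 bits


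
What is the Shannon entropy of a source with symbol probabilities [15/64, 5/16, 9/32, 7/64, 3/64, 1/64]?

H(X) = -Σ p(x) log₂ p(x)
  -15/64 × log₂(15/64) = 0.4906
  -5/16 × log₂(5/16) = 0.5244
  -9/32 × log₂(9/32) = 0.5147
  -7/64 × log₂(7/64) = 0.3492
  -3/64 × log₂(3/64) = 0.2070
  -1/64 × log₂(1/64) = 0.0938
H(X) = 2.1796 bits


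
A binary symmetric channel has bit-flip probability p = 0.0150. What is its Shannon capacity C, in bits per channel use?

For BSC with error probability p:
C = 1 - H(p) where H(p) is binary entropy
H(0.0150) = -0.0150 × log₂(0.0150) - 0.9850 × log₂(0.9850)
H(p) = 0.1124
C = 1 - 0.1124 = 0.8876 bits/use


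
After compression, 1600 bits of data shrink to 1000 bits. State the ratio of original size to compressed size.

Compression ratio = Original / Compressed
= 1600 / 1000 = 1.60:1


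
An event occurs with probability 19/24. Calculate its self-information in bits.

Information content I(x) = -log₂(p(x))
I = -log₂(19/24) = -log₂(0.7917)
I = 0.3370 bits


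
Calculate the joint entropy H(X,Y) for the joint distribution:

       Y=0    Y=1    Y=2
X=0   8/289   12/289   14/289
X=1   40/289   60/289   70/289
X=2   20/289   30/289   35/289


H(X,Y) = -Σ p(x,y) log₂ p(x,y)
  p(0,0)=8/289: -0.0277 × log₂(0.0277) = 0.1433
  p(0,1)=12/289: -0.0415 × log₂(0.0415) = 0.1906
  p(0,2)=14/289: -0.0484 × log₂(0.0484) = 0.2116
  p(1,0)=40/289: -0.1384 × log₂(0.1384) = 0.3949
  p(1,1)=60/289: -0.2076 × log₂(0.2076) = 0.4709
  p(1,2)=70/289: -0.2422 × log₂(0.2422) = 0.4955
  p(2,0)=20/289: -0.0692 × log₂(0.0692) = 0.2666
  p(2,1)=30/289: -0.1038 × log₂(0.1038) = 0.3392
  p(2,2)=35/289: -0.1211 × log₂(0.1211) = 0.3688
H(X,Y) = 2.8814 bits


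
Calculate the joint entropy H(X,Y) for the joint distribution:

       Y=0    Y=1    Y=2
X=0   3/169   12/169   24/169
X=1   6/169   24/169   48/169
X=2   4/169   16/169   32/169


H(X,Y) = -Σ p(x,y) log₂ p(x,y)
  p(0,0)=3/169: -0.0178 × log₂(0.0178) = 0.1032
  p(0,1)=12/169: -0.0710 × log₂(0.0710) = 0.2710
  p(0,2)=24/169: -0.1420 × log₂(0.1420) = 0.3999
  p(1,0)=6/169: -0.0355 × log₂(0.0355) = 0.1710
  p(1,1)=24/169: -0.1420 × log₂(0.1420) = 0.3999
  p(1,2)=48/169: -0.2840 × log₂(0.2840) = 0.5158
  p(2,0)=4/169: -0.0237 × log₂(0.0237) = 0.1278
  p(2,1)=16/169: -0.0947 × log₂(0.0947) = 0.3220
  p(2,2)=32/169: -0.1893 × log₂(0.1893) = 0.4546
H(X,Y) = 2.7651 bits


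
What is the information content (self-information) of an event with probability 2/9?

Information content I(x) = -log₂(p(x))
I = -log₂(2/9) = -log₂(0.2222)
I = 2.1699 bits


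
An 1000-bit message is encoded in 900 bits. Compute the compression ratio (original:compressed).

Compression ratio = Original / Compressed
= 1000 / 900 = 1.11:1


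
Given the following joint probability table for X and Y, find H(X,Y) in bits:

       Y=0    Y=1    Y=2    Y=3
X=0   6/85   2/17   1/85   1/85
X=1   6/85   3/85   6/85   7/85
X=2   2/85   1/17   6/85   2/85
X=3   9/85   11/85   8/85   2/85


H(X,Y) = -Σ p(x,y) log₂ p(x,y)
  p(0,0)=6/85: -0.0706 × log₂(0.0706) = 0.2700
  p(0,1)=2/17: -0.1176 × log₂(0.1176) = 0.3632
  p(0,2)=1/85: -0.0118 × log₂(0.0118) = 0.0754
  p(0,3)=1/85: -0.0118 × log₂(0.0118) = 0.0754
  p(1,0)=6/85: -0.0706 × log₂(0.0706) = 0.2700
  p(1,1)=3/85: -0.0353 × log₂(0.0353) = 0.1703
  p(1,2)=6/85: -0.0706 × log₂(0.0706) = 0.2700
  p(1,3)=7/85: -0.0824 × log₂(0.0824) = 0.2966
  p(2,0)=2/85: -0.0235 × log₂(0.0235) = 0.1273
  p(2,1)=1/17: -0.0588 × log₂(0.0588) = 0.2404
  p(2,2)=6/85: -0.0706 × log₂(0.0706) = 0.2700
  p(2,3)=2/85: -0.0235 × log₂(0.0235) = 0.1273
  p(3,0)=9/85: -0.1059 × log₂(0.1059) = 0.3430
  p(3,1)=11/85: -0.1294 × log₂(0.1294) = 0.3818
  p(3,2)=8/85: -0.0941 × log₂(0.0941) = 0.3209
  p(3,3)=2/85: -0.0235 × log₂(0.0235) = 0.1273
H(X,Y) = 3.7287 bits


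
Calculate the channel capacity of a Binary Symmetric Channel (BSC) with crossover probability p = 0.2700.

For BSC with error probability p:
C = 1 - H(p) where H(p) is binary entropy
H(0.2700) = -0.2700 × log₂(0.2700) - 0.7300 × log₂(0.7300)
H(p) = 0.8415
C = 1 - 0.8415 = 0.1585 bits/use


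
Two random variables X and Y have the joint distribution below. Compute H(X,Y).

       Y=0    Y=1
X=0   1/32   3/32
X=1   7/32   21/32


H(X,Y) = -Σ p(x,y) log₂ p(x,y)
  p(0,0)=1/32: -0.0312 × log₂(0.0312) = 0.1562
  p(0,1)=3/32: -0.0938 × log₂(0.0938) = 0.3202
  p(1,0)=7/32: -0.2188 × log₂(0.2188) = 0.4796
  p(1,1)=21/32: -0.6562 × log₂(0.6562) = 0.3988
H(X,Y) = 1.3548 bits


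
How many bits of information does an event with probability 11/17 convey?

Information content I(x) = -log₂(p(x))
I = -log₂(11/17) = -log₂(0.6471)
I = 0.6280 bits


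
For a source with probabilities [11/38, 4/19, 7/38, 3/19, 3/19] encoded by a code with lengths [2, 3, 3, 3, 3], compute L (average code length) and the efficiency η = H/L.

Average length L = Σ p_i × l_i = 2.7105 bits
Entropy H = 2.2815 bits
Efficiency η = H/L × 100% = 84.17%


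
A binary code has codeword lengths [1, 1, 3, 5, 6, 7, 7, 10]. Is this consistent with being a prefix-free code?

Kraft inequality: Σ 2^(-l_i) ≤ 1 for prefix-free code
Calculating: 2^(-1) + 2^(-1) + 2^(-3) + 2^(-5) + 2^(-6) + 2^(-7) + 2^(-7) + 2^(-10)
= 0.5 + 0.5 + 0.125 + 0.03125 + 0.015625 + 0.0078125 + 0.0078125 + 0.0009765625
= 1.1885
Since 1.1885 > 1, prefix-free code does not exist


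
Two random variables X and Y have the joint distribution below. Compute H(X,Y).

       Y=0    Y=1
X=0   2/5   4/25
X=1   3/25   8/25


H(X,Y) = -Σ p(x,y) log₂ p(x,y)
  p(0,0)=2/5: -0.4000 × log₂(0.4000) = 0.5288
  p(0,1)=4/25: -0.1600 × log₂(0.1600) = 0.4230
  p(1,0)=3/25: -0.1200 × log₂(0.1200) = 0.3671
  p(1,1)=8/25: -0.3200 × log₂(0.3200) = 0.5260
H(X,Y) = 1.8449 bits


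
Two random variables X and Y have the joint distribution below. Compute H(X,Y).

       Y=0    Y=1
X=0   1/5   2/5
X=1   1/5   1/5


H(X,Y) = -Σ p(x,y) log₂ p(x,y)
  p(0,0)=1/5: -0.2000 × log₂(0.2000) = 0.4644
  p(0,1)=2/5: -0.4000 × log₂(0.4000) = 0.5288
  p(1,0)=1/5: -0.2000 × log₂(0.2000) = 0.4644
  p(1,1)=1/5: -0.2000 × log₂(0.2000) = 0.4644
H(X,Y) = 1.9219 bits


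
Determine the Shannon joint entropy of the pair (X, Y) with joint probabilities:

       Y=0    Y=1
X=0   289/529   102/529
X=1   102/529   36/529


H(X,Y) = -Σ p(x,y) log₂ p(x,y)
  p(0,0)=289/529: -0.5463 × log₂(0.5463) = 0.4765
  p(0,1)=102/529: -0.1928 × log₂(0.1928) = 0.4579
  p(1,0)=102/529: -0.1928 × log₂(0.1928) = 0.4579
  p(1,1)=36/529: -0.0681 × log₂(0.0681) = 0.2639
H(X,Y) = 1.6561 bits


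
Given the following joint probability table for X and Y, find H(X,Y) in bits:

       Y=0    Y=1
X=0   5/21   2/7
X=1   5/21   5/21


H(X,Y) = -Σ p(x,y) log₂ p(x,y)
  p(0,0)=5/21: -0.2381 × log₂(0.2381) = 0.4929
  p(0,1)=2/7: -0.2857 × log₂(0.2857) = 0.5164
  p(1,0)=5/21: -0.2381 × log₂(0.2381) = 0.4929
  p(1,1)=5/21: -0.2381 × log₂(0.2381) = 0.4929
H(X,Y) = 1.9952 bits


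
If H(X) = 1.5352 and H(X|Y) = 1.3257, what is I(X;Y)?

I(X;Y) = H(X) - H(X|Y)
I(X;Y) = 1.5352 - 1.3257 = 0.2095 bits


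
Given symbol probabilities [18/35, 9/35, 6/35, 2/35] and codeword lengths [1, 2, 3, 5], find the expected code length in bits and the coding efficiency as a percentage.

Average length L = Σ p_i × l_i = 1.8286 bits
Entropy H = 1.6693 bits
Efficiency η = H/L × 100% = 91.29%


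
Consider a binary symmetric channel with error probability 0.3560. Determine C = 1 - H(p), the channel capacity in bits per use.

For BSC with error probability p:
C = 1 - H(p) where H(p) is binary entropy
H(0.3560) = -0.3560 × log₂(0.3560) - 0.6440 × log₂(0.6440)
H(p) = 0.9393
C = 1 - 0.9393 = 0.0607 bits/use


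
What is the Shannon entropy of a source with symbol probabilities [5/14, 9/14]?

H(X) = -Σ p(x) log₂ p(x)
  -5/14 × log₂(5/14) = 0.5305
  -9/14 × log₂(9/14) = 0.4098
H(X) = 0.9403 bits


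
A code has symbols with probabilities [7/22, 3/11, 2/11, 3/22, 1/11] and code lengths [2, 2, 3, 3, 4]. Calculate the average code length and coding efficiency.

Average length L = Σ p_i × l_i = 2.5000 bits
Entropy H = 2.1905 bits
Efficiency η = H/L × 100% = 87.62%


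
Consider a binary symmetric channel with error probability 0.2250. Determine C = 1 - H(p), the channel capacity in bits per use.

For BSC with error probability p:
C = 1 - H(p) where H(p) is binary entropy
H(0.2250) = -0.2250 × log₂(0.2250) - 0.7750 × log₂(0.7750)
H(p) = 0.7692
C = 1 - 0.7692 = 0.2308 bits/use


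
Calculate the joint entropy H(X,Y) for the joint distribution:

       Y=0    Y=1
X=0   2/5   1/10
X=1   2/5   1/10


H(X,Y) = -Σ p(x,y) log₂ p(x,y)
  p(0,0)=2/5: -0.4000 × log₂(0.4000) = 0.5288
  p(0,1)=1/10: -0.1000 × log₂(0.1000) = 0.3322
  p(1,0)=2/5: -0.4000 × log₂(0.4000) = 0.5288
  p(1,1)=1/10: -0.1000 × log₂(0.1000) = 0.3322
H(X,Y) = 1.7219 bits


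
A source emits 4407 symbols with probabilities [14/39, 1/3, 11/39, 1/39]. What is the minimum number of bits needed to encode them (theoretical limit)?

Entropy H = 1.7094 bits/symbol
Minimum bits = H × n = 1.7094 × 4407
= 7533.51 bits


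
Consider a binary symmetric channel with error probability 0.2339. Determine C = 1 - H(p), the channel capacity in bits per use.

For BSC with error probability p:
C = 1 - H(p) where H(p) is binary entropy
H(0.2339) = -0.2339 × log₂(0.2339) - 0.7661 × log₂(0.7661)
H(p) = 0.7847
C = 1 - 0.7847 = 0.2153 bits/use


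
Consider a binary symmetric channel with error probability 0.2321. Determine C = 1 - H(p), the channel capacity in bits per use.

For BSC with error probability p:
C = 1 - H(p) where H(p) is binary entropy
H(0.2321) = -0.2321 × log₂(0.2321) - 0.7679 × log₂(0.7679)
H(p) = 0.7817
C = 1 - 0.7817 = 0.2183 bits/use


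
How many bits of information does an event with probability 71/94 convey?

Information content I(x) = -log₂(p(x))
I = -log₂(71/94) = -log₂(0.7553)
I = 0.4048 bits


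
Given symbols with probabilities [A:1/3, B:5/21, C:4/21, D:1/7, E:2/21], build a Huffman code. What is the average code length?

Huffman tree construction:
Combine smallest probabilities repeatedly
Resulting codes:
  A: 11 (length 2)
  B: 01 (length 2)
  C: 00 (length 2)
  D: 101 (length 3)
  E: 100 (length 3)
Average length = Σ p(s) × length(s) = 2.2381 bits


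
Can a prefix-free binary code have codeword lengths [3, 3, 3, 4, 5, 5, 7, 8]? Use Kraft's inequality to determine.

Kraft inequality: Σ 2^(-l_i) ≤ 1 for prefix-free code
Calculating: 2^(-3) + 2^(-3) + 2^(-3) + 2^(-4) + 2^(-5) + 2^(-5) + 2^(-7) + 2^(-8)
= 0.125 + 0.125 + 0.125 + 0.0625 + 0.03125 + 0.03125 + 0.0078125 + 0.00390625
= 0.5117
Since 0.5117 ≤ 1, prefix-free code exists


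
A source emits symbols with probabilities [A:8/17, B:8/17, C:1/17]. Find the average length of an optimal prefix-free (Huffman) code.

Huffman tree construction:
Combine smallest probabilities repeatedly
Resulting codes:
  A: 11 (length 2)
  B: 0 (length 1)
  C: 10 (length 2)
Average length = Σ p(s) × length(s) = 1.5294 bits


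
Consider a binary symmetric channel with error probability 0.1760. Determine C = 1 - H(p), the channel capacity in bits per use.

For BSC with error probability p:
C = 1 - H(p) where H(p) is binary entropy
H(0.1760) = -0.1760 × log₂(0.1760) - 0.8240 × log₂(0.8240)
H(p) = 0.6712
C = 1 - 0.6712 = 0.3288 bits/use


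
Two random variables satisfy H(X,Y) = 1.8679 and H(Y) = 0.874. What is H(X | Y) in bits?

Chain rule: H(X,Y) = H(X|Y) + H(Y)
H(X|Y) = H(X,Y) - H(Y) = 1.8679 - 0.874 = 0.9939 bits


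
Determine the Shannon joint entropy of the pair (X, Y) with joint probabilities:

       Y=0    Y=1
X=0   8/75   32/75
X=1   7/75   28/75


H(X,Y) = -Σ p(x,y) log₂ p(x,y)
  p(0,0)=8/75: -0.1067 × log₂(0.1067) = 0.3444
  p(0,1)=32/75: -0.4267 × log₂(0.4267) = 0.5243
  p(1,0)=7/75: -0.0933 × log₂(0.0933) = 0.3193
  p(1,1)=28/75: -0.3733 × log₂(0.3733) = 0.5307
H(X,Y) = 1.7187 bits


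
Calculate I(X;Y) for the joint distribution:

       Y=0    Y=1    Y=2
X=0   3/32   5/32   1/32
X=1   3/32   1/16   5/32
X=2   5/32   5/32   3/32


H(X) = 1.5671, H(Y) = 1.5749, H(X,Y) = 3.0405
I(X;Y) = H(X) + H(Y) - H(X,Y) = 0.1014 bits


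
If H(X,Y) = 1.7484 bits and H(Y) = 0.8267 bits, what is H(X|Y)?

Chain rule: H(X,Y) = H(X|Y) + H(Y)
H(X|Y) = H(X,Y) - H(Y) = 1.7484 - 0.8267 = 0.9217 bits
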